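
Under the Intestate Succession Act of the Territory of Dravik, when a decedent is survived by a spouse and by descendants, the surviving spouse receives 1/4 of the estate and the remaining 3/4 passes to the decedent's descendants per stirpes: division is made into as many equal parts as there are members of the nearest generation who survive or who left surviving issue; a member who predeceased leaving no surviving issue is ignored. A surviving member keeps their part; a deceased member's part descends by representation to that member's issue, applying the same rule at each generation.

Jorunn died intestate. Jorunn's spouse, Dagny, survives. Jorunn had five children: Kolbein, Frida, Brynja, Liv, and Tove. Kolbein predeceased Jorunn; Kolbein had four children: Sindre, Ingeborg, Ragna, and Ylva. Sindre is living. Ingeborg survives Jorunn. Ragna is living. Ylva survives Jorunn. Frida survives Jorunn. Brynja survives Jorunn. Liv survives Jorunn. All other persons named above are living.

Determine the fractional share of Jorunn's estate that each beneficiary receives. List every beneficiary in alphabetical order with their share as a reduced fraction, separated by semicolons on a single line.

Dagny, as surviving spouse, takes 1/4.
The remaining 3/4 passes to Jorunn's descendants per stirpes.
The 3/4 is divided into 5 equal shares of 3/20 among Kolbein, Frida, Brynja, Liv, Tove.
Kolbein predeceased; the 3/20 allotted to Kolbein's branch passes to Kolbein's issue by representation.
The 3/20 is divided into 4 equal shares of 3/80 among Sindre, Ingeborg, Ragna, Ylva.
Sindre is living and takes 3/80.
Ingeborg is living and takes 3/80.
Ragna is living and takes 3/80.
Ylva is living and takes 3/80.
Frida is living and takes 3/20.
Brynja is living and takes 3/20.
Liv is living and takes 3/20.
Tove is living and takes 3/20.

Brynja 3/20; Dagny 1/4; Frida 3/20; Ingeborg 3/80; Liv 3/20; Ragna 3/80; Sindre 3/80; Tove 3/20; Ylva 3/80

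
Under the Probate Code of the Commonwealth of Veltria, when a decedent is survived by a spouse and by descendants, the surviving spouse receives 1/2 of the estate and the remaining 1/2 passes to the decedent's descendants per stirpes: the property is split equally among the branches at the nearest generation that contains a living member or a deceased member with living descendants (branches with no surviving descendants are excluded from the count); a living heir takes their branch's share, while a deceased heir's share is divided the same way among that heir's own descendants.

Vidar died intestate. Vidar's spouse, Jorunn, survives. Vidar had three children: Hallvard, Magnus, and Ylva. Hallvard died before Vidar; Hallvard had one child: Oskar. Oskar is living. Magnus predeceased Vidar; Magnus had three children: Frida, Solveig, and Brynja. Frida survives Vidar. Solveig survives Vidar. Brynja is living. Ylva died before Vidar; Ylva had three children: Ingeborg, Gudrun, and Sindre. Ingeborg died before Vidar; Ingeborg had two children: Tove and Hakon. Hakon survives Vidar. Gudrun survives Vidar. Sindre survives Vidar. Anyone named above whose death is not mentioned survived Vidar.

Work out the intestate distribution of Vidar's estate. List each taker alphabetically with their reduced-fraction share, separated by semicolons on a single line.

Brynja 1/18; Frida 1/18; Gudrun 1/18; Hakon 1/36; Jorunn 1/2; Oskar 1/6; Sindre 1/18; Solveig 1/18; Tove 1/36

Jorunn, as surviving spouse, takes 1/2.
The remaining 1/2 passes to Vidar's descendants per stirpes.
The 1/2 is divided into 3 equal shares of 1/6 among Hallvard, Magnus, Ylva.
Hallvard predeceased; the 1/6 allotted to Hallvard's branch passes to Hallvard's issue by representation.
Oskar is the sole taker at this level and receives the full 1/6.
Magnus predeceased; the 1/6 allotted to Magnus's branch passes to Magnus's issue by representation.
The 1/6 is divided into 3 equal shares of 1/18 among Frida, Solveig, Brynja.
Frida is living and takes 1/18.
Solveig is living and takes 1/18.
Brynja is living and takes 1/18.
Ylva predeceased; the 1/6 allotted to Ylva's branch passes to Ylva's issue by representation.
The 1/6 is divided into 3 equal shares of 1/18 among Ingeborg, Gudrun, Sindre.
Ingeborg predeceased; the 1/18 allotted to Ingeborg's branch passes to Ingeborg's issue by representation.
The 1/18 is divided into 2 equal shares of 1/36 among Tove, Hakon.
Tove is living and takes 1/36.
Hakon is living and takes 1/36.
Gudrun is living and takes 1/18.
Sindre is living and takes 1/18.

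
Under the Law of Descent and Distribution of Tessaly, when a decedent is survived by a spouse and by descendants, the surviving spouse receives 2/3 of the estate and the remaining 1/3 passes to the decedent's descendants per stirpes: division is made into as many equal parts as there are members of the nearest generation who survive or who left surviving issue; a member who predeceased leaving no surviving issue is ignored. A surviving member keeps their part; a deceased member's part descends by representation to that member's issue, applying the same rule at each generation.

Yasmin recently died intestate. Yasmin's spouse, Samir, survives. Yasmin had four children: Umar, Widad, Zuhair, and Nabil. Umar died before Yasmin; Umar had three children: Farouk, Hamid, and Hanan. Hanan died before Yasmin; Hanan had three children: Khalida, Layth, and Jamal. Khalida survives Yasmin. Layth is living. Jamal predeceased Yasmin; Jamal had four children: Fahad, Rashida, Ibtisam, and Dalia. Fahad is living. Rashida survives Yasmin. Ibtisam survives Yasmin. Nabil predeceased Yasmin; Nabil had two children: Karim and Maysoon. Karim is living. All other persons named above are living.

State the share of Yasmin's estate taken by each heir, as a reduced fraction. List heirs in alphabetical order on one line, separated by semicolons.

Samir, as surviving spouse, takes 2/3.
The remaining 1/3 passes to Yasmin's descendants per stirpes.
The 1/3 is divided into 4 equal shares of 1/12 among Umar, Widad, Zuhair, Nabil.
Umar predeceased; the 1/12 allotted to Umar's branch passes to Umar's issue by representation.
The 1/12 is divided into 3 equal shares of 1/36 among Farouk, Hamid, Hanan.
Farouk is living and takes 1/36.
Hamid is living and takes 1/36.
Hanan predeceased; the 1/36 allotted to Hanan's branch passes to Hanan's issue by representation.
The 1/36 is divided into 3 equal shares of 1/108 among Khalida, Layth, Jamal.
Khalida is living and takes 1/108.
Layth is living and takes 1/108.
Jamal predeceased; the 1/108 allotted to Jamal's branch passes to Jamal's issue by representation.
The 1/108 is divided into 4 equal shares of 1/432 among Fahad, Rashida, Ibtisam, Dalia.
Fahad is living and takes 1/432.
Rashida is living and takes 1/432.
Ibtisam is living and takes 1/432.
Dalia is living and takes 1/432.
Widad is living and takes 1/12.
Zuhair is living and takes 1/12.
Nabil predeceased; the 1/12 allotted to Nabil's branch passes to Nabil's issue by representation.
The 1/12 is divided into 2 equal shares of 1/24 among Karim, Maysoon.
Karim is living and takes 1/24.
Maysoon is living and takes 1/24.

Dalia 1/432; Fahad 1/432; Farouk 1/36; Hamid 1/36; Ibtisam 1/432; Karim 1/24; Khalida 1/108; Layth 1/108; Maysoon 1/24; Rashida 1/432; Samir 2/3; Widad 1/12; Zuhair 1/12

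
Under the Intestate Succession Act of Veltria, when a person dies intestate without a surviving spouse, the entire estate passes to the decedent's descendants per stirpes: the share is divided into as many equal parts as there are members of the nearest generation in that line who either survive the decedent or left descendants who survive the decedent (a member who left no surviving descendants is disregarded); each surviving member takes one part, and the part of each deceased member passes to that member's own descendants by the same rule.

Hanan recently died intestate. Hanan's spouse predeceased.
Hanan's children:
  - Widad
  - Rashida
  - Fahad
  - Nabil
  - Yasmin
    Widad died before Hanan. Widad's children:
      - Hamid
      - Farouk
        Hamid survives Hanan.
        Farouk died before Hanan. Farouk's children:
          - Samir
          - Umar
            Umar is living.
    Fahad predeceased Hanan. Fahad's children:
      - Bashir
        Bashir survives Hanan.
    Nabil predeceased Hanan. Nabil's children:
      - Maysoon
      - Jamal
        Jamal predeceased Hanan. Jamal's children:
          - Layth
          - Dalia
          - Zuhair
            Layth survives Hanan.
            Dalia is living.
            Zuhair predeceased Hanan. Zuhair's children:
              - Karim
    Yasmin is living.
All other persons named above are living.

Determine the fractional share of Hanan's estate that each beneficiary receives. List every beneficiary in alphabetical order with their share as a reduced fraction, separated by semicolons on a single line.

Bashir 1/5; Dalia 1/30; Hamid 1/10; Karim 1/30; Layth 1/30; Maysoon 1/10; Rashida 1/5; Samir 1/20; Umar 1/20; Yasmin 1/5

There is no surviving spouse, so the entire estate passes to Hanan's descendants per stirpes.
The estate is divided into 5 equal shares of 1/5 among Widad, Rashida, Fahad, Nabil, Yasmin.
Widad predeceased; the 1/5 allotted to Widad's branch passes to Widad's issue by representation.
The 1/5 is divided into 2 equal shares of 1/10 among Hamid, Farouk.
Hamid is living and takes 1/10.
Farouk predeceased; the 1/10 allotted to Farouk's branch passes to Farouk's issue by representation.
The 1/10 is divided into 2 equal shares of 1/20 among Samir, Umar.
Samir is living and takes 1/20.
Umar is living and takes 1/20.
Rashida is living and takes 1/5.
Fahad predeceased; the 1/5 allotted to Fahad's branch passes to Fahad's issue by representation.
Bashir is the sole taker at this level and receives the full 1/5.
Nabil predeceased; the 1/5 allotted to Nabil's branch passes to Nabil's issue by representation.
The 1/5 is divided into 2 equal shares of 1/10 among Maysoon, Jamal.
Maysoon is living and takes 1/10.
Jamal predeceased; the 1/10 allotted to Jamal's branch passes to Jamal's issue by representation.
The 1/10 is divided into 3 equal shares of 1/30 among Layth, Dalia, Zuhair.
Layth is living and takes 1/30.
Dalia is living and takes 1/30.
Zuhair predeceased; the 1/30 allotted to Zuhair's branch passes to Zuhair's issue by representation.
Karim is the sole taker at this level and receives the full 1/30.
Yasmin is living and takes 1/5.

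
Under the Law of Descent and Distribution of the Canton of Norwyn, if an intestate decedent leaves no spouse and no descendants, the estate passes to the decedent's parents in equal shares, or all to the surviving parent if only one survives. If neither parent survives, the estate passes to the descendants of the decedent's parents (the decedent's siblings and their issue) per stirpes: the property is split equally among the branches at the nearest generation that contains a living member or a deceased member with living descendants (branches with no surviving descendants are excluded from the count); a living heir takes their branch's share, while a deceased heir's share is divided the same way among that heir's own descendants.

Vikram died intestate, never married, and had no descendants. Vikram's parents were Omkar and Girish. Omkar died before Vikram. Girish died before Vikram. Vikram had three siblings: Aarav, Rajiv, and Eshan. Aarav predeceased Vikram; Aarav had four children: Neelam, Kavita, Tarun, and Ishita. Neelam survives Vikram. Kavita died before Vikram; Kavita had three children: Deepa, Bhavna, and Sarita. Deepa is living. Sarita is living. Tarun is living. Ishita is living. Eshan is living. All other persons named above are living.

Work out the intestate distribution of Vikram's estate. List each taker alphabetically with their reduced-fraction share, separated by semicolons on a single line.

Neither parent survives and there are no descendants, so the estate passes to Vikram's siblings and their issue per stirpes.
The estate is divided into 3 equal shares of 1/3 among Aarav, Rajiv, Eshan.
Aarav predeceased; the 1/3 allotted to Aarav's branch passes to Aarav's issue by representation.
The 1/3 is divided into 4 equal shares of 1/12 among Neelam, Kavita, Tarun, Ishita.
Neelam is living and takes 1/12.
Kavita predeceased; the 1/12 allotted to Kavita's branch passes to Kavita's issue by representation.
The 1/12 is divided into 3 equal shares of 1/36 among Deepa, Bhavna, Sarita.
Deepa is living and takes 1/36.
Bhavna is living and takes 1/36.
Sarita is living and takes 1/36.
Tarun is living and takes 1/12.
Ishita is living and takes 1/12.
Rajiv is living and takes 1/3.
Eshan is living and takes 1/3.

Bhavna 1/36; Deepa 1/36; Eshan 1/3; Ishita 1/12; Neelam 1/12; Rajiv 1/3; Sarita 1/36; Tarun 1/12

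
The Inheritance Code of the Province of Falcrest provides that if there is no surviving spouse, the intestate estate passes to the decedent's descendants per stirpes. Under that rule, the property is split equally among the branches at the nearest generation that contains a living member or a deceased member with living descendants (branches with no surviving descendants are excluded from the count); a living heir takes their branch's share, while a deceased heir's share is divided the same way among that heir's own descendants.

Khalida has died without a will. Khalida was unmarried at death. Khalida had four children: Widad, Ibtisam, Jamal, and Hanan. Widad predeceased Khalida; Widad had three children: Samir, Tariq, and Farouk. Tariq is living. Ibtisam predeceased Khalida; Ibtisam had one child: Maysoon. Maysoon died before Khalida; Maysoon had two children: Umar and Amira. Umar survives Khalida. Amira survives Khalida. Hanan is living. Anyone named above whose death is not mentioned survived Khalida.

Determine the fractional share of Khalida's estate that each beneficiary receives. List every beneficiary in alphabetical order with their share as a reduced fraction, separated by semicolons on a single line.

There is no surviving spouse, so the entire estate passes to Khalida's descendants per stirpes.
The estate is divided into 4 equal shares of 1/4 among Widad, Ibtisam, Jamal, Hanan.
Widad predeceased; the 1/4 allotted to Widad's branch passes to Widad's issue by representation.
The 1/4 is divided into 3 equal shares of 1/12 among Samir, Tariq, Farouk.
Samir is living and takes 1/12.
Tariq is living and takes 1/12.
Farouk is living and takes 1/12.
Ibtisam predeceased; the 1/4 allotted to Ibtisam's branch passes to Ibtisam's issue by representation.
Maysoon's line is the sole branch at this level, so the full 1/4 passes to Maysoon's issue by representation.
The 1/4 is divided into 2 equal shares of 1/8 among Umar, Amira.
Umar is living and takes 1/8.
Amira is living and takes 1/8.
Jamal is living and takes 1/4.
Hanan is living and takes 1/4.

Amira 1/8; Farouk 1/12; Hanan 1/4; Jamal 1/4; Samir 1/12; Tariq 1/12; Umar 1/8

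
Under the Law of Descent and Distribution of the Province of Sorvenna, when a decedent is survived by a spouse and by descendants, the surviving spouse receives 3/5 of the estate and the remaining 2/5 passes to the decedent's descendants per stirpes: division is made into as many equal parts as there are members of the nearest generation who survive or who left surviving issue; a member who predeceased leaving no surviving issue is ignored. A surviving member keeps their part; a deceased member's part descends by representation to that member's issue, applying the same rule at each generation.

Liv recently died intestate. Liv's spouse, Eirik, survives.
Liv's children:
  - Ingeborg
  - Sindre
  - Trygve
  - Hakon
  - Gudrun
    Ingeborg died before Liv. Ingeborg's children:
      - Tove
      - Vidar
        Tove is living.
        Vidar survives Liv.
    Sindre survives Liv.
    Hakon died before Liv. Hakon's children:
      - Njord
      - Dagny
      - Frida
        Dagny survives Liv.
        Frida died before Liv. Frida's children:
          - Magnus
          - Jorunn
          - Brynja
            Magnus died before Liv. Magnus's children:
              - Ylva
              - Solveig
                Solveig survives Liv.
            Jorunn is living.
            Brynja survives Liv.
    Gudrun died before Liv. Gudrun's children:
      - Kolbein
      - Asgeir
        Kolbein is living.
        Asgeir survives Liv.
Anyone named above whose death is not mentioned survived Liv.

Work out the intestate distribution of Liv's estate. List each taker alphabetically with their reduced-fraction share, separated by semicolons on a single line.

Asgeir 1/25; Brynja 2/225; Dagny 2/75; Eirik 3/5; Jorunn 2/225; Kolbein 1/25; Njord 2/75; Sindre 2/25; Solveig 1/225; Tove 1/25; Trygve 2/25; Vidar 1/25; Ylva 1/225

Eirik, as surviving spouse, takes 3/5.
The remaining 2/5 passes to Liv's descendants per stirpes.
The 2/5 is divided into 5 equal shares of 2/25 among Ingeborg, Sindre, Trygve, Hakon, Gudrun.
Ingeborg predeceased; the 2/25 allotted to Ingeborg's branch passes to Ingeborg's issue by representation.
The 2/25 is divided into 2 equal shares of 1/25 among Tove, Vidar.
Tove is living and takes 1/25.
Vidar is living and takes 1/25.
Sindre is living and takes 2/25.
Trygve is living and takes 2/25.
Hakon predeceased; the 2/25 allotted to Hakon's branch passes to Hakon's issue by representation.
The 2/25 is divided into 3 equal shares of 2/75 among Njord, Dagny, Frida.
Njord is living and takes 2/75.
Dagny is living and takes 2/75.
Frida predeceased; the 2/75 allotted to Frida's branch passes to Frida's issue by representation.
The 2/75 is divided into 3 equal shares of 2/225 among Magnus, Jorunn, Brynja.
Magnus predeceased; the 2/225 allotted to Magnus's branch passes to Magnus's issue by representation.
The 2/225 is divided into 2 equal shares of 1/225 among Ylva, Solveig.
Ylva is living and takes 1/225.
Solveig is living and takes 1/225.
Jorunn is living and takes 2/225.
Brynja is living and takes 2/225.
Gudrun predeceased; the 2/25 allotted to Gudrun's branch passes to Gudrun's issue by representation.
The 2/25 is divided into 2 equal shares of 1/25 among Kolbein, Asgeir.
Kolbein is living and takes 1/25.
Asgeir is living and takes 1/25.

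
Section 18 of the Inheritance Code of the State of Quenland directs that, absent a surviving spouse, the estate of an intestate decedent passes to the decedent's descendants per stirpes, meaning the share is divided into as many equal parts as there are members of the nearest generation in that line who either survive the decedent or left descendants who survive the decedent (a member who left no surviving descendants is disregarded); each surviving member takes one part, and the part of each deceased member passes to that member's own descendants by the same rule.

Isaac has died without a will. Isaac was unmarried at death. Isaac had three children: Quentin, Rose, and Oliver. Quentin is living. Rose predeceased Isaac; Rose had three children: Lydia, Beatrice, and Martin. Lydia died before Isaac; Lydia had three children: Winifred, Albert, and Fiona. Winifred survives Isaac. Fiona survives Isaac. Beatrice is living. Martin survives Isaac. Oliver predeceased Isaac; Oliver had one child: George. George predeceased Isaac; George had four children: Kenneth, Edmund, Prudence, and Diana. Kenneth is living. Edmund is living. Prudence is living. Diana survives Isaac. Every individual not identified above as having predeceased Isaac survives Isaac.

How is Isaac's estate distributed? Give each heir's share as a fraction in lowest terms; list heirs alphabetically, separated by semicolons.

There is no surviving spouse, so the entire estate passes to Isaac's descendants per stirpes.
The estate is divided into 3 equal shares of 1/3 among Quentin, Rose, Oliver.
Quentin is living and takes 1/3.
Rose predeceased; the 1/3 allotted to Rose's branch passes to Rose's issue by representation.
The 1/3 is divided into 3 equal shares of 1/9 among Lydia, Beatrice, Martin.
Lydia predeceased; the 1/9 allotted to Lydia's branch passes to Lydia's issue by representation.
The 1/9 is divided into 3 equal shares of 1/27 among Winifred, Albert, Fiona.
Winifred is living and takes 1/27.
Albert is living and takes 1/27.
Fiona is living and takes 1/27.
Beatrice is living and takes 1/9.
Martin is living and takes 1/9.
Oliver predeceased; the 1/3 allotted to Oliver's branch passes to Oliver's issue by representation.
George's line is the sole branch at this level, so the full 1/3 passes to George's issue by representation.
The 1/3 is divided into 4 equal shares of 1/12 among Kenneth, Edmund, Prudence, Diana.
Kenneth is living and takes 1/12.
Edmund is living and takes 1/12.
Prudence is living and takes 1/12.
Diana is living and takes 1/12.

Albert 1/27; Beatrice 1/9; Diana 1/12; Edmund 1/12; Fiona 1/27; Kenneth 1/12; Martin 1/9; Prudence 1/12; Quentin 1/3; Winifred 1/27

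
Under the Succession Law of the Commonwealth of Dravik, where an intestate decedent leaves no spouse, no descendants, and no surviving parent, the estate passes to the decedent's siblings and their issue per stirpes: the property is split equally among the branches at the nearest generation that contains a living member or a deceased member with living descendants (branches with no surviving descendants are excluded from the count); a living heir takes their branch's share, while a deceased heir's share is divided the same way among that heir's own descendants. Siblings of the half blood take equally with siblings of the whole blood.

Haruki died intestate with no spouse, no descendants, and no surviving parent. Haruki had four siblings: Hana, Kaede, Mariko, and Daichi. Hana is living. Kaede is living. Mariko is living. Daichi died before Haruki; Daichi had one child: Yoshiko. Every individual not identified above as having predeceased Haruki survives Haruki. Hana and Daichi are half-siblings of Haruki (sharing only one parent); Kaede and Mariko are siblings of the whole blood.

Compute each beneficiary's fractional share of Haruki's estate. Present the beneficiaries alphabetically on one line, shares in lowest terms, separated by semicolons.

No spouse, descendants, or parent survives, so the estate passes to Haruki's siblings per stirpes.
Half-blood and whole-blood siblings take equally under the stated rule.
The estate is divided into 4 equal shares of 1/4 among Hana, Kaede, Mariko, Daichi.
Hana is living and takes 1/4.
Kaede is living and takes 1/4.
Mariko is living and takes 1/4.
Daichi predeceased; the 1/4 allotted to Daichi's branch passes to Daichi's issue by representation.
Yoshiko is the sole taker at this level and receives the full 1/4.

Hana 1/4; Kaede 1/4; Mariko 1/4; Yoshiko 1/4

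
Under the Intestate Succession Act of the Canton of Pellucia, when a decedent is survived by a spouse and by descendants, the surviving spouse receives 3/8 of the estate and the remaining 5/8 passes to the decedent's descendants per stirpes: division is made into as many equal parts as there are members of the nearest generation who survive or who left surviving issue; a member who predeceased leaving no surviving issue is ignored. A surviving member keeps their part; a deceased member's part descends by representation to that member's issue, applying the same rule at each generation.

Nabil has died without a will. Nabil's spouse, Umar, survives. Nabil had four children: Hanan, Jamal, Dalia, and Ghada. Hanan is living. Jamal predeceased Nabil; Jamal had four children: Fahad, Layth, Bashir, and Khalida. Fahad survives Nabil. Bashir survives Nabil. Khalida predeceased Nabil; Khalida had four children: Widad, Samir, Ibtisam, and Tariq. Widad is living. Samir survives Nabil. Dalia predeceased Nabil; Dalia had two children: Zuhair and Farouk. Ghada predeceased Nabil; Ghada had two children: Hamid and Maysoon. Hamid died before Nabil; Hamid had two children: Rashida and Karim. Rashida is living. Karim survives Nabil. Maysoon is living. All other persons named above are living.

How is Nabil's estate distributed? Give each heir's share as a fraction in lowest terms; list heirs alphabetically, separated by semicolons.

Umar, as surviving spouse, takes 3/8.
The remaining 5/8 passes to Nabil's descendants per stirpes.
The 5/8 is divided into 4 equal shares of 5/32 among Hanan, Jamal, Dalia, Ghada.
Hanan is living and takes 5/32.
Jamal predeceased; the 5/32 allotted to Jamal's branch passes to Jamal's issue by representation.
The 5/32 is divided into 4 equal shares of 5/128 among Fahad, Layth, Bashir, Khalida.
Fahad is living and takes 5/128.
Layth is living and takes 5/128.
Bashir is living and takes 5/128.
Khalida predeceased; the 5/128 allotted to Khalida's branch passes to Khalida's issue by representation.
The 5/128 is divided into 4 equal shares of 5/512 among Widad, Samir, Ibtisam, Tariq.
Widad is living and takes 5/512.
Samir is living and takes 5/512.
Ibtisam is living and takes 5/512.
Tariq is living and takes 5/512.
Dalia predeceased; the 5/32 allotted to Dalia's branch passes to Dalia's issue by representation.
The 5/32 is divided into 2 equal shares of 5/64 among Zuhair, Farouk.
Zuhair is living and takes 5/64.
Farouk is living and takes 5/64.
Ghada predeceased; the 5/32 allotted to Ghada's branch passes to Ghada's issue by representation.
The 5/32 is divided into 2 equal shares of 5/64 among Hamid, Maysoon.
Hamid predeceased; the 5/64 allotted to Hamid's branch passes to Hamid's issue by representation.
The 5/64 is divided into 2 equal shares of 5/128 among Rashida, Karim.
Rashida is living and takes 5/128.
Karim is living and takes 5/128.
Maysoon is living and takes 5/64.

Bashir 5/128; Fahad 5/128; Farouk 5/64; Hanan 5/32; Ibtisam 5/512; Karim 5/128; Layth 5/128; Maysoon 5/64; Rashida 5/128; Samir 5/512; Tariq 5/512; Umar 3/8; Widad 5/512; Zuhair 5/64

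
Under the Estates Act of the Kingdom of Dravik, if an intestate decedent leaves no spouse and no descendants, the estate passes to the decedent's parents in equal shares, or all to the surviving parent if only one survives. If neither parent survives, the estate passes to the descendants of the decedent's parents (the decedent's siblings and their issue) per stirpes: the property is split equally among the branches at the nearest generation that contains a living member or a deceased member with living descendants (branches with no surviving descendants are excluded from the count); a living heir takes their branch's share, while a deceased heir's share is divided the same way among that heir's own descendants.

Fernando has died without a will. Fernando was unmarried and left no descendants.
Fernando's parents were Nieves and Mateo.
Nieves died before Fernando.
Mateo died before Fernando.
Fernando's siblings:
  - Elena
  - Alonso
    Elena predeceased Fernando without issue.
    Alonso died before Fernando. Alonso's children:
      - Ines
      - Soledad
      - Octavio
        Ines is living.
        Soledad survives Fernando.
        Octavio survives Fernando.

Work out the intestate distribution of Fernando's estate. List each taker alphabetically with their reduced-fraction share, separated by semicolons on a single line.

Ines 1/3; Octavio 1/3; Soledad 1/3

Neither parent survives and there are no descendants, so the estate passes to Fernando's siblings and their issue per stirpes.
Elena left no surviving issue, so that branch lapses and is disregarded.
Alonso's line is the sole branch at this level, so the full 1 passes to Alonso's issue by representation.
The estate is divided into 3 equal shares of 1/3 among Ines, Soledad, Octavio.
Ines is living and takes 1/3.
Soledad is living and takes 1/3.
Octavio is living and takes 1/3.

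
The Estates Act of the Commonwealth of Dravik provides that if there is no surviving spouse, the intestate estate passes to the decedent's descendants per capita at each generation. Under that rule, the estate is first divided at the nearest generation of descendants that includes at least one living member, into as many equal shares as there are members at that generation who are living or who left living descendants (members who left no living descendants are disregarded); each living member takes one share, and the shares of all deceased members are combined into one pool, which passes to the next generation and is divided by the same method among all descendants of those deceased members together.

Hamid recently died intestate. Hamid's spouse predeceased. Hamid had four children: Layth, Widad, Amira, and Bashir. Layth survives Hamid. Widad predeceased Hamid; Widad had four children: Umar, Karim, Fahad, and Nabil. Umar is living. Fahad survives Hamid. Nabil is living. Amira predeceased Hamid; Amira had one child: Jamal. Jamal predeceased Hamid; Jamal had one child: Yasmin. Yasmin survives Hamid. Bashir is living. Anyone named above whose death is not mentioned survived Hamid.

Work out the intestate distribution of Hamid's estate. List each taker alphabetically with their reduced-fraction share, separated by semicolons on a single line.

Bashir 1/4; Fahad 1/10; Karim 1/10; Layth 1/4; Nabil 1/10; Umar 1/10; Yasmin 1/10

There is no surviving spouse, so the entire estate passes to Hamid's descendants per capita at each generation.
At generation 1 (Layth, Widad, Amira, Bashir) there are 4 shares of (1)/4 = 1/4 each.
Living: Layth and Bashir — each takes 1/4.
Deceased: Widad and Amira. Their combined 1/2 is pooled and carried to generation 2.
At generation 2 (Umar, Karim, Fahad, Nabil, Jamal) there are 5 shares of (1/2)/5 = 1/10 each.
Living: Umar, Karim, Fahad, and Nabil — each takes 1/10.
Deceased: Jamal. That 1/10 share is carried to generation 3.
At generation 3 (Yasmin) there are 1 shares of (1/10)/1 = 1/10 each.
Living: Yasmin — each takes 1/10.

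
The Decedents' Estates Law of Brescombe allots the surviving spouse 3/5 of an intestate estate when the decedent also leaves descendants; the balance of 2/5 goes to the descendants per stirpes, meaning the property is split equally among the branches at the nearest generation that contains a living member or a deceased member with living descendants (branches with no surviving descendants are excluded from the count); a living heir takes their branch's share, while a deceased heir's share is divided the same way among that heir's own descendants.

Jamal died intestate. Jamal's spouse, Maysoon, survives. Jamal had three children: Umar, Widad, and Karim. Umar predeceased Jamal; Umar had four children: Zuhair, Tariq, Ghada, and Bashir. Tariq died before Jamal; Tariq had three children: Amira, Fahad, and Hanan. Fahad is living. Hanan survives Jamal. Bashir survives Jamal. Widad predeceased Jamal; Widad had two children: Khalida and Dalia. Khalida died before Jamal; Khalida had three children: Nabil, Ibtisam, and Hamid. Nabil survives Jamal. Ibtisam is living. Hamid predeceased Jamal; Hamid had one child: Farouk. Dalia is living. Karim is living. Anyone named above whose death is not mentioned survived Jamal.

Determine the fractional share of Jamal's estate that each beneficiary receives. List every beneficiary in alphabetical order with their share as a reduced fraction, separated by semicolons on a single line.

Maysoon, as surviving spouse, takes 3/5.
The remaining 2/5 passes to Jamal's descendants per stirpes.
The 2/5 is divided into 3 equal shares of 2/15 among Umar, Widad, Karim.
Umar predeceased; the 2/15 allotted to Umar's branch passes to Umar's issue by representation.
The 2/15 is divided into 4 equal shares of 1/30 among Zuhair, Tariq, Ghada, Bashir.
Zuhair is living and takes 1/30.
Tariq predeceased; the 1/30 allotted to Tariq's branch passes to Tariq's issue by representation.
The 1/30 is divided into 3 equal shares of 1/90 among Amira, Fahad, Hanan.
Amira is living and takes 1/90.
Fahad is living and takes 1/90.
Hanan is living and takes 1/90.
Ghada is living and takes 1/30.
Bashir is living and takes 1/30.
Widad predeceased; the 2/15 allotted to Widad's branch passes to Widad's issue by representation.
The 2/15 is divided into 2 equal shares of 1/15 among Khalida, Dalia.
Khalida predeceased; the 1/15 allotted to Khalida's branch passes to Khalida's issue by representation.
The 1/15 is divided into 3 equal shares of 1/45 among Nabil, Ibtisam, Hamid.
Nabil is living and takes 1/45.
Ibtisam is living and takes 1/45.
Hamid predeceased; the 1/45 allotted to Hamid's branch passes to Hamid's issue by representation.
Farouk is the sole taker at this level and receives the full 1/45.
Dalia is living and takes 1/15.
Karim is living and takes 2/15.

Amira 1/90; Bashir 1/30; Dalia 1/15; Fahad 1/90; Farouk 1/45; Ghada 1/30; Hanan 1/90; Ibtisam 1/45; Karim 2/15; Maysoon 3/5; Nabil 1/45; Zuhair 1/30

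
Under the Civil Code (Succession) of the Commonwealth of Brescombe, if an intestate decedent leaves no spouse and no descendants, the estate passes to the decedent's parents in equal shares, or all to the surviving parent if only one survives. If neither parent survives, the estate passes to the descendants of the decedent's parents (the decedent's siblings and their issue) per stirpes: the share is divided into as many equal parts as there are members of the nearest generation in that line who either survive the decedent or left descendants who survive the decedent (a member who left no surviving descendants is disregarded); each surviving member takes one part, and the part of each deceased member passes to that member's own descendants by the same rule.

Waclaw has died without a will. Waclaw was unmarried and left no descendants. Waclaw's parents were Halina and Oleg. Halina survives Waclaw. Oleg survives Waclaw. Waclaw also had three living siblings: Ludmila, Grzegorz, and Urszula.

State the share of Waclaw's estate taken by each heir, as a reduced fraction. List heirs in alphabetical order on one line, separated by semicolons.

Halina 1/2; Oleg 1/2

Both parents survive, so Halina and Oleg each take 1/2. The siblings take nothing because a surviving parent has priority.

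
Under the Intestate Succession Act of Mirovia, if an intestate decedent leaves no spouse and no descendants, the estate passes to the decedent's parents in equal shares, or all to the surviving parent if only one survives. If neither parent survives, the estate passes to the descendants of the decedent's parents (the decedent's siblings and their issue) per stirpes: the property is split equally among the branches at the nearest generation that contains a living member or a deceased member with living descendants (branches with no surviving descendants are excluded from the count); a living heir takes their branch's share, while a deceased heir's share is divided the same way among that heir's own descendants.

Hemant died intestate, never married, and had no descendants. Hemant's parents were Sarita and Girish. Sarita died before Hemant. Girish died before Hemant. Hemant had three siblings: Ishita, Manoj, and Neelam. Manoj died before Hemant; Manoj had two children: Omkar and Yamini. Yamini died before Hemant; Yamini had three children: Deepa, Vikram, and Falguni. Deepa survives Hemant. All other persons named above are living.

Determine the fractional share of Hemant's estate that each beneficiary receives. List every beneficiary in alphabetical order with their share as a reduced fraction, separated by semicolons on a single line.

Neither parent survives and there are no descendants, so the estate passes to Hemant's siblings and their issue per stirpes.
The estate is divided into 3 equal shares of 1/3 among Ishita, Manoj, Neelam.
Ishita is living and takes 1/3.
Manoj predeceased; the 1/3 allotted to Manoj's branch passes to Manoj's issue by representation.
The 1/3 is divided into 2 equal shares of 1/6 among Omkar, Yamini.
Omkar is living and takes 1/6.
Yamini predeceased; the 1/6 allotted to Yamini's branch passes to Yamini's issue by representation.
The 1/6 is divided into 3 equal shares of 1/18 among Deepa, Vikram, Falguni.
Deepa is living and takes 1/18.
Vikram is living and takes 1/18.
Falguni is living and takes 1/18.
Neelam is living and takes 1/3.

Deepa 1/18; Falguni 1/18; Ishita 1/3; Neelam 1/3; Omkar 1/6; Vikram 1/18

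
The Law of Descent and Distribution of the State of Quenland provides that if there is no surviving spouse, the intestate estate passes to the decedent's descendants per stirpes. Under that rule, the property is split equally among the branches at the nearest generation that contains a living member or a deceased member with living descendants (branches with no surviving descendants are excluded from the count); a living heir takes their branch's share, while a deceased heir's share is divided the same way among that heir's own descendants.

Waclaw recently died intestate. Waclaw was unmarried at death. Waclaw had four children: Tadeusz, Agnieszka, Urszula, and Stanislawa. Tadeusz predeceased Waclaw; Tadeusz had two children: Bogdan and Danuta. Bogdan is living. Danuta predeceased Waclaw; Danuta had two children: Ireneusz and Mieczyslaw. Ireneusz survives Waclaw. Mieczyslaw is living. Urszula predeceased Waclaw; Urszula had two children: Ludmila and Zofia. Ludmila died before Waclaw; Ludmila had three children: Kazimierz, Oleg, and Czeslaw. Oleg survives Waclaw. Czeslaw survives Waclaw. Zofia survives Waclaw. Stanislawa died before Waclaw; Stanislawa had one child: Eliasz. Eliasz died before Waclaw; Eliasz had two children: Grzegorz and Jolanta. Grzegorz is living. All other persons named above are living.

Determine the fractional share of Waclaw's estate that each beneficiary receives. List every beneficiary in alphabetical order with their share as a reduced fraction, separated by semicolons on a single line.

Agnieszka 1/4; Bogdan 1/8; Czeslaw 1/24; Grzegorz 1/8; Ireneusz 1/16; Jolanta 1/8; Kazimierz 1/24; Mieczyslaw 1/16; Oleg 1/24; Zofia 1/8

There is no surviving spouse, so the entire estate passes to Waclaw's descendants per stirpes.
The estate is divided into 4 equal shares of 1/4 among Tadeusz, Agnieszka, Urszula, Stanislawa.
Tadeusz predeceased; the 1/4 allotted to Tadeusz's branch passes to Tadeusz's issue by representation.
The 1/4 is divided into 2 equal shares of 1/8 among Bogdan, Danuta.
Bogdan is living and takes 1/8.
Danuta predeceased; the 1/8 allotted to Danuta's branch passes to Danuta's issue by representation.
The 1/8 is divided into 2 equal shares of 1/16 among Ireneusz, Mieczyslaw.
Ireneusz is living and takes 1/16.
Mieczyslaw is living and takes 1/16.
Agnieszka is living and takes 1/4.
Urszula predeceased; the 1/4 allotted to Urszula's branch passes to Urszula's issue by representation.
The 1/4 is divided into 2 equal shares of 1/8 among Ludmila, Zofia.
Ludmila predeceased; the 1/8 allotted to Ludmila's branch passes to Ludmila's issue by representation.
The 1/8 is divided into 3 equal shares of 1/24 among Kazimierz, Oleg, Czeslaw.
Kazimierz is living and takes 1/24.
Oleg is living and takes 1/24.
Czeslaw is living and takes 1/24.
Zofia is living and takes 1/8.
Stanislawa predeceased; the 1/4 allotted to Stanislawa's branch passes to Stanislawa's issue by representation.
Eliasz's line is the sole branch at this level, so the full 1/4 passes to Eliasz's issue by representation.
The 1/4 is divided into 2 equal shares of 1/8 among Grzegorz, Jolanta.
Grzegorz is living and takes 1/8.
Jolanta is living and takes 1/8.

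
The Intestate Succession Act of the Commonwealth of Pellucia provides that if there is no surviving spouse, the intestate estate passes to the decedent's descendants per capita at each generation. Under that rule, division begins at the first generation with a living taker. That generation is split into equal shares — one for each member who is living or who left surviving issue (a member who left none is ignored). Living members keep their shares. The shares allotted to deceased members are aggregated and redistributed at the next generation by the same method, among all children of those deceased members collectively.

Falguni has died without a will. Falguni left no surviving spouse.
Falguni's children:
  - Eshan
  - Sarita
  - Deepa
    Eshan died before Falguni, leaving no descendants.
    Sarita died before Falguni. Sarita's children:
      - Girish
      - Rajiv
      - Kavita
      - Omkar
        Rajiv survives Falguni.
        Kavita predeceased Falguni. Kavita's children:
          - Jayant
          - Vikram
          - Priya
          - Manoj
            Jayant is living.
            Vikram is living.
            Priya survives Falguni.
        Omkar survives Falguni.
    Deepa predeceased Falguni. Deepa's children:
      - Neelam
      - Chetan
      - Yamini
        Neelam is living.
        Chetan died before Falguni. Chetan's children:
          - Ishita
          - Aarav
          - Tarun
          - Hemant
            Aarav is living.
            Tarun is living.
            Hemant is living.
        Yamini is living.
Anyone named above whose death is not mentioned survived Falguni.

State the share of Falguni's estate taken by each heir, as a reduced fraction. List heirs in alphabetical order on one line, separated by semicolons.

Aarav 1/28; Girish 1/7; Hemant 1/28; Ishita 1/28; Jayant 1/28; Manoj 1/28; Neelam 1/7; Omkar 1/7; Priya 1/28; Rajiv 1/7; Tarun 1/28; Vikram 1/28; Yamini 1/7

There is no surviving spouse, so the entire estate passes to Falguni's descendants per capita at each generation.
No one at generation 1 (Sarita, Deepa) is living; moving to the next generation.
At generation 2 (Girish, Rajiv, Kavita, Omkar, Neelam, Chetan, Yamini) there are 7 shares of (1)/7 = 1/7 each.
Living: Girish, Rajiv, Omkar, Neelam, and Yamini — each takes 1/7.
Deceased: Kavita and Chetan. Their combined 2/7 is pooled and carried to generation 3.
At generation 3 (Jayant, Vikram, Priya, Manoj, Ishita, Aarav, Tarun, Hemant) there are 8 shares of (2/7)/8 = 1/28 each.
Living: Jayant, Vikram, Priya, Manoj, Ishita, Aarav, Tarun, and Hemant — each takes 1/28.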